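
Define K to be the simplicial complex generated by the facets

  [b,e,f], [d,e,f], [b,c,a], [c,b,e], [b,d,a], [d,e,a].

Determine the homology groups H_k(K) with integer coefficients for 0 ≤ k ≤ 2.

H_0 ≅ Z,  H_1 ≅ Z,  H_2 = 0.

K has 6 vertices, 12 edges, 6 triangles.
rank ∂_0 = 0, rank ∂_1 = 5 ⇒ b_0 = 6 − 0 − 5 = 1; all invariant factors of ∂_1 are 1 so no torsion. So H_0 = Z.
rank ∂_1 = 5, rank ∂_2 = 6 ⇒ b_1 = 12 − 5 − 6 = 1; all invariant factors of ∂_2 are 1 so no torsion. So H_1 = Z.
rank ∂_2 = 6, rank ∂_3 = 0 ⇒ b_2 = 6 − 6 − 0 = 0. So H_2 = 0.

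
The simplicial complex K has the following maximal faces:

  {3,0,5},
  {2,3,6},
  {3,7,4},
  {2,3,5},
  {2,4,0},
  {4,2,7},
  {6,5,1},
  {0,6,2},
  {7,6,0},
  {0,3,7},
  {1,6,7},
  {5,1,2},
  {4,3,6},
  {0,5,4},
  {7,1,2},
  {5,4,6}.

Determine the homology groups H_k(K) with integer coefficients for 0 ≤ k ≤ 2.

H_0 = Z,  H_1 = Z^2,  H_2 = Z.

Take the total order 0 < 1 < 2 < 3 < 4 < 5 < 6 < 7 on the vertex set. Then K (dimension 2) consists of the simplices:

  0-simplices (8): [0], [1], [2], [3], [4], [5], [6], [7]
  1-simplices (24): (24 of them)
  2-simplices (16): [0,2,4], [0,2,6], [0,3,5], [0,3,7], [0,4,5], [0,6,7], [1,2,5], [1,2,7], [1,5,6], [1,6,7], [2,3,5], [2,3,6], [2,4,7], [3,4,6], [3,4,7], [4,5,6]

so the chain groups are C_0 ≅ Z^8, C_1 ≅ Z^24, C_2 ≅ Z^16.

Boundary ∂_1: C_1 → C_0 is given by ∂[p,q] = [q] − [p].
As a 8×24 matrix over Z this has rank 7, with invariant factors (1,1,1,1,1,1,1).

The boundary map ∂_2: C_2 → C_1 maps a triangle to the signed sum of its edges. For instance
  ∂[0,2,4] = [2,4] − [0,4] + [0,2],
  ∂[0,4,5] = [4,5] − [0,5] + [0,4].
The resulting 24×16 matrix has rank 15, and its Smith normal form has invariant factors (1,1,1,1,1,1,1,1,1,1,1,1,1,1,1).

Now H_k = ker ∂_k / im ∂_{k+1}, so:

  H_0: rank C_0 − rank ∂_1 = 8 − 7 = 1, and the invariant factors of ∂_1 are all 1, so H_0 = Z.
  H_1: rank ker ∂_1 − rank ∂_2 = (24 − 7) − 15 = 2, and the invariant factors of ∂_2 are all 1, so H_1 = Z^2.
  H_2: rank ker ∂_2 − rank ∂_3 = (16 − 15) − 0 = 1, and there is no ∂_3, so H_2 = Z.

As a check, the Euler characteristic is 8 − 24 + 16 = 0, which agrees with 1 − 2 + 1 = 0.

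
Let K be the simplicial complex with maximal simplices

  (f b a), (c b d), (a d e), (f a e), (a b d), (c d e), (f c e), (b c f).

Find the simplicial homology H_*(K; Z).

Take the total order a < b < c < d < e < f on the vertex set. Then K (dimension 2) consists of the simplices:

  0-simplices (6): a, b, c, d, e, f
  1-simplices (12): ab, ad, ae, af, bc, bd, bf, cd, ce, cf, de, ef
  2-simplices (8): abd, abf, ade, aef, bcd, bcf, cde, cef

so the chain groups are C_0 ≅ Z^6, C_1 ≅ Z^12, C_2 ≅ Z^8.

Boundary ∂_1: C_1 → C_0 sends each edge [p,q] (with p < q) to q − p. For instance
  ∂ad = d − a.
This gives a 6×12 integer matrix of rank 5; reducing to Smith normal form yields diagonal entries (1,1,1,1,1).

The boundary map ∂_2: C_2 → C_1 maps a triangle to the signed sum of its edges. For instance
  ∂bcd = cd − bd + bc,
  ∂aef = ef − af + ae.
As a 12×8 matrix over Z this has rank 7, with invariant factors (1,1,1,1,1,1,1).

Reading off H_k = ker ∂_k / im ∂_{k+1}:

  H_0: rank C_0 − rank ∂_1 = 6 − 5 = 1, and the invariant factors of ∂_1 are all 1, so H_0 = Z.
  H_1: rank ker ∂_1 − rank ∂_2 = (12 − 5) − 7 = 0, and the invariant factors of ∂_2 are all 1, so H_1 = 0.
  H_2: rank ker ∂_2 − rank ∂_3 = (8 − 7) − 0 = 1, and there is no ∂_3, so H_2 = Z.

H_0 = Z,  H_1 = 0,  H_2 = Z.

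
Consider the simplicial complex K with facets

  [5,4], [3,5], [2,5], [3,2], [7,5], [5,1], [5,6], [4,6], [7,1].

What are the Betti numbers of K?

b_0 = 1, b_1 = 3.

K has 7 vertices, 9 edges.
rank ∂_0 = 0, rank ∂_1 = 6 ⇒ b_0 = 7 − 0 − 6 = 1; all invariant factors of ∂_1 are 1 so no torsion. So H_0 ≅ Z.
rank ∂_1 = 6, rank ∂_2 = 0 ⇒ b_1 = 9 − 6 − 0 = 3. So H_1 ≅ Z^3.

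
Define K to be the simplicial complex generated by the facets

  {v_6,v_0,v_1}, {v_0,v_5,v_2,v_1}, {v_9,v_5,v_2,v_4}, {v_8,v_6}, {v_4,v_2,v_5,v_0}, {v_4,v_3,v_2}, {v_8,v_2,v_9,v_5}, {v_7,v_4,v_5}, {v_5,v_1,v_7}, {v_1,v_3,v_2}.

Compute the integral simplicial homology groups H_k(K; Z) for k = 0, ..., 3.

Fix the vertex order v_0 < v_1 < v_2 < v_3 < v_4 < v_5 < v_6 < v_7 < v_8 < v_9 and write every simplex with vertices in increasing order. Then dim K = 3 and the simplices of K are:

  0-simplices (10): [v_0], [v_1], [v_2], [v_3], [v_4], [v_5], [v_6], [v_7], [v_8], [v_9]
  1-simplices (24): (24 of them)
  2-simplices (18): (18 of them)
  3-simplices (4): [v_0,v_1,v_2,v_5], [v_0,v_2,v_4,v_5], [v_2,v_4,v_5,v_9], [v_2,v_5,v_8,v_9]

giving chain groups C_0 ≅ Z^10, C_1 ≅ Z^24, C_2 ≅ Z^18, C_3 ≅ Z^4.

Boundary ∂_1: C_1 → C_0 maps an edge to its endpoints' difference, ∂[p,q] = q − p.
This gives a 10×24 integer matrix of rank 9; reducing to Smith normal form yields diagonal entries (1,1,1,1,1,1,1,1,1).

The boundary map ∂_2: C_2 → C_1 acts by ∂[p,q,r] = [q,r] − [p,r] + [p,q]. For instance
  ∂[v_0,v_1,v_6] = [v_1,v_6] − [v_0,v_6] + [v_0,v_1],
  ∂[v_2,v_3,v_4] = [v_3,v_4] − [v_2,v_4] + [v_2,v_3].
The 24×18 boundary matrix has rank 14 and Smith normal form diag(1,1,1,1,1,1,1,1,1,1,1,1,1,1).

Boundary ∂_3: C_3 → C_2 sends each 3-simplex σ to the alternating sum Σ_i (−1)^i (σ with its i-th vertex removed). For instance
  ∂[v_2,v_4,v_5,v_9] = [v_4,v_5,v_9] − [v_2,v_5,v_9] + [v_2,v_4,v_9] − [v_2,v_4,v_5],
  ∂[v_0,v_2,v_4,v_5] = [v_2,v_4,v_5] − [v_0,v_4,v_5] + [v_0,v_2,v_5] − [v_0,v_2,v_4].
This gives a 18×4 integer matrix of rank 4; reducing to Smith normal form yields diagonal entries (1,1,1,1).

Now H_k = ker ∂_k / im ∂_{k+1}, so:

  H_0: rank C_0 − rank ∂_1 = 10 − 9 = 1, and the invariant factors of ∂_1 are all 1, so H_0 = Z.
  H_1: rank ker ∂_1 − rank ∂_2 = (24 − 9) − 14 = 1, and the invariant factors of ∂_2 are all 1, so H_1 = Z.
  H_2: rank ker ∂_2 − rank ∂_3 = (18 − 14) − 4 = 0, and the invariant factors of ∂_3 are all 1, so H_2 = 0.
  H_3: rank ker ∂_3 − rank ∂_4 = (4 − 4) − 0 = 0, and there is no ∂_4, so H_3 = 0.

As a check, the Euler characteristic is 10 − 24 + 18 − 4 = 0, which agrees with 1 − 1 + 0 − 0 = 0.

H_0 = Z,  H_1 = Z,  H_2 = 0,  H_3 = 0.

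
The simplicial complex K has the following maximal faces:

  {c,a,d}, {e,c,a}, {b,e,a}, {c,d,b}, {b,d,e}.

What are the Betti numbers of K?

b_0 = 1, b_1 = 1, b_2 = 0.

K has 5 vertices, 10 edges, 5 triangles.
rank ∂_0 = 0, rank ∂_1 = 4 ⇒ b_0 = 5 − 0 − 4 = 1; all invariant factors of ∂_1 are 1 so no torsion. So H_0 ≅ Z.
rank ∂_1 = 4, rank ∂_2 = 5 ⇒ b_1 = 10 − 4 − 5 = 1; all invariant factors of ∂_2 are 1 so no torsion. So H_1 ≅ Z.
rank ∂_2 = 5, rank ∂_3 = 0 ⇒ b_2 = 5 − 5 − 0 = 0. So H_2 ≅ 0.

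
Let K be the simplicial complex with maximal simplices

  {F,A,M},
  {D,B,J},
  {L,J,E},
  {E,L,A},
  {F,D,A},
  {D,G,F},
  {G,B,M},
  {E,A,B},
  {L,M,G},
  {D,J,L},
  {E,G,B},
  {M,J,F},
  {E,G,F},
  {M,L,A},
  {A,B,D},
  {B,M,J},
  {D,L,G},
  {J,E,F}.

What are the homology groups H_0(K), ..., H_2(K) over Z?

H_0 = Z,  H_1 = Z^2,  H_2 = Z.

We work with the vertex ordering A < B < D < E < F < G < J < L < M. The simplices of K, each written with vertices in increasing order, are:

  0-simplices (9): A, B, D, E, F, G, J, L, M
  1-simplices (27): AB, AD, AE, AF, AL, AM, BD, BE, BG, BJ, BM, DF, DG, DJ, DL, EF, EG, EJ, EL, FG, FJ, FM, GL, GM, JL, JM, LM
  2-simplices (18): ABD, ABE, ADF, AEL, AFM, ALM, BDJ, BEG, BGM, BJM, DFG, DGL, DJL, EFG, EFJ, EJL, FJM, GLM

Hence C_0 ≅ Z^9, C_1 ≅ Z^27, C_2 ≅ Z^18.

Boundary ∂_1: C_1 → C_0 maps an edge to its endpoints' difference, ∂[p,q] = q − p.
This gives a 9×27 integer matrix of rank 8; reducing to Smith normal form yields diagonal entries (1,1,1,1,1,1,1,1).

∂_2: C_2 → C_1 acts by ∂[p,q,r] = [q,r] − [p,r] + [p,q]. For instance
  ∂BEG = EG − BG + BE,
  ∂ABE = BE − AE + AB.
The 27×18 boundary matrix has rank 17 and Smith normal form diag(1,1,1,1,1,1,1,1,1,1,1,1,1,1,1,1,1).

Reading off H_k = ker ∂_k / im ∂_{k+1}:

  H_0: rank C_0 − rank ∂_1 = 9 − 8 = 1, and the invariant factors of ∂_1 are all 1, so H_0 ≅ Z.
  H_1: rank ker ∂_1 − rank ∂_2 = (27 − 8) − 17 = 2, and the invariant factors of ∂_2 are all 1, so H_1 ≅ Z^2.
  H_2: rank ker ∂_2 − rank ∂_3 = (18 − 17) − 0 = 1, and there is no ∂_3, so H_2 ≅ Z.

As a check, the Euler characteristic is 9 − 27 + 18 = 0, which agrees with 1 − 2 + 1 = 0.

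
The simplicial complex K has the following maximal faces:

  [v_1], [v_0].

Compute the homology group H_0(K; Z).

H_0 = Z^2.

K has 2 vertices.
rank ∂_0 = 0, rank ∂_1 = 0 ⇒ b_0 = 2 − 0 − 0 = 2. So H_0 ≅ Z^2.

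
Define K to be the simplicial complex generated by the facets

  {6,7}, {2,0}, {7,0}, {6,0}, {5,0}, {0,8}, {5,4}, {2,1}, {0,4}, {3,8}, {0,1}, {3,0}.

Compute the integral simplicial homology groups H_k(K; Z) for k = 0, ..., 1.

Order the vertices as 0 < 1 < 2 < 3 < 4 < 5 < 6 < 7 < 8. Listing each simplex with vertices in this order, K has dimension 1 with simplices:

  0-simplices (9): [0], [1], [2], [3], [4], [5], [6], [7], [8]
  1-simplices (12): [0,1], [0,2], [0,3], [0,4], [0,5], [0,6], [0,7], [0,8], [1,2], [3,8], [4,5], [6,7]

giving chain groups C_0 ≅ Z^9, C_1 ≅ Z^12.

∂_1: C_1 → C_0 maps an edge to its endpoints' difference, ∂[p,q] = q − p. For instance
  ∂[0,8] = [8] − [0].
The resulting 9×12 matrix has rank 8, and its Smith normal form has invariant factors (1,1,1,1,1,1,1,1).

Now H_k = ker ∂_k / im ∂_{k+1}, so:

  H_0: rank C_0 − rank ∂_1 = 9 − 8 = 1, and the invariant factors of ∂_1 are all 1, so H_0 = Z.
  H_1: rank ker ∂_1 − rank ∂_2 = (12 − 8) − 0 = 4, and there is no ∂_2, so H_1 = Z^4.

H_0 ≅ Z,  H_1 ≅ Z^4.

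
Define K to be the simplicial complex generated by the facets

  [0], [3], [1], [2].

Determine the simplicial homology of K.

K has 4 vertices.
rank ∂_0 = 0, rank ∂_1 = 0 ⇒ b_0 = 4 − 0 − 0 = 4. So H_0 = Z^4.

H_0 ≅ Z^4.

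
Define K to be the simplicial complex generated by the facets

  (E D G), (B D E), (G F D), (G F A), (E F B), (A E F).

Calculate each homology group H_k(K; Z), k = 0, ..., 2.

H_0 ≅ Z,  H_1 ≅ Z,  H_2 = 0.

Order the vertices as A < B < D < E < F < G. Listing each simplex with vertices in this order, K has dimension 2 with simplices:

  0-simplices (6): A, B, D, E, F, G
  1-simplices (12): AE, AF, AG, BD, BE, BF, DE, DF, DG, EF, EG, FG
  2-simplices (6): AEF, AFG, BDE, BEF, DEG, DFG

Hence C_0 ≅ Z^6, C_1 ≅ Z^12, C_2 ≅ Z^6.

Boundary ∂_1: C_1 → C_0 is given by ∂[p,q] = [q] − [p].
The resulting 6×12 matrix has rank 5, and its Smith normal form has invariant factors (1,1,1,1,1).

∂_2: C_2 → C_1 maps a triangle to the signed sum of its edges. For instance
  ∂AEF = EF − AF + AE,
  ∂BEF = EF − BF + BE.
The resulting 12×6 matrix has rank 6, and its Smith normal form has invariant factors (1,1,1,1,1,1).

Reading off H_k = ker ∂_k / im ∂_{k+1}:

  H_0: rank C_0 − rank ∂_1 = 6 − 5 = 1, and the invariant factors of ∂_1 are all 1, so H_0 = Z.
  H_1: rank ker ∂_1 − rank ∂_2 = (12 − 5) − 6 = 1, and the invariant factors of ∂_2 are all 1, so H_1 = Z.
  H_2: rank ker ∂_2 − rank ∂_3 = (6 − 6) − 0 = 0, and there is no ∂_3, so H_2 = 0.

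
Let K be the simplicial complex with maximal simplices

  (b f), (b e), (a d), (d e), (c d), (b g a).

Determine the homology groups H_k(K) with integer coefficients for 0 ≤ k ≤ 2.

K has 7 vertices, 8 edges, 1 triangle.
rank ∂_0 = 0, rank ∂_1 = 6 ⇒ b_0 = 7 − 0 − 6 = 1; all invariant factors of ∂_1 are 1 so no torsion. So H_0 = Z.
rank ∂_1 = 6, rank ∂_2 = 1 ⇒ b_1 = 8 − 6 − 1 = 1; all invariant factors of ∂_2 are 1 so no torsion. So H_1 = Z.
rank ∂_2 = 1, rank ∂_3 = 0 ⇒ b_2 = 1 − 1 − 0 = 0. So H_2 = 0.

H_0 ≅ Z,  H_1 ≅ Z,  H_2 = 0.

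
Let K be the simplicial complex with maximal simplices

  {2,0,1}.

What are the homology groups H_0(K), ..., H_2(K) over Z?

H_0 ≅ Z,  H_1 = 0,  H_2 = 0.

Take the total order 0 < 1 < 2 on the vertex set. Then K (dimension 2) consists of the simplices:

  0-simplices (3): [0], [1], [2]
  1-simplices (3): [0,1], [0,2], [1,2]
  2-simplices (1): [0,1,2]

so the chain groups are C_0 ≅ Z^3, C_1 ≅ Z^3, C_2 ≅ Z^1.

The boundary map ∂_1: C_1 → C_0 is given by ∂[p,q] = [q] − [p].
The 3×3 boundary matrix has rank 2 and Smith normal form diag(1,1).

The boundary map ∂_2: C_2 → C_1 maps a triangle to the signed sum of its edges. For instance
  ∂[0,1,2] = [1,2] − [0,2] + [0,1].
The 3×1 boundary matrix has rank 1 and Smith normal form diag(1).

Now H_k = ker ∂_k / im ∂_{k+1}, so:

  H_0: rank C_0 − rank ∂_1 = 3 − 2 = 1, and the invariant factors of ∂_1 are all 1, so H_0 ≅ Z.
  H_1: rank ker ∂_1 − rank ∂_2 = (3 − 2) − 1 = 0, and the invariant factors of ∂_2 are all 1, so H_1 ≅ 0.
  H_2: rank ker ∂_2 − rank ∂_3 = (1 − 1) − 0 = 0, and there is no ∂_3, so H_2 ≅ 0.

As a check, the Euler characteristic is 3 − 3 + 1 = 1, which agrees with 1 − 0 + 0 = 1.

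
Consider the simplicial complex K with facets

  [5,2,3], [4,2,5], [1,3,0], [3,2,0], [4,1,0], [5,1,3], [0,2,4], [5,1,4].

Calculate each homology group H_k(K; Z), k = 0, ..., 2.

H_0 = Z,  H_1 = 0,  H_2 = Z.

Fix the vertex order 0 < 1 < 2 < 3 < 4 < 5 and write every simplex with vertices in increasing order. Then dim K = 2 and the simplices of K are:

  0-simplices (6): [0], [1], [2], [3], [4], [5]
  1-simplices (12): [0,1], [0,2], [0,3], [0,4], [1,3], [1,4], [1,5], [2,3], [2,4], [2,5], [3,5], [4,5]
  2-simplices (8): [0,1,3], [0,1,4], [0,2,3], [0,2,4], [1,3,5], [1,4,5], [2,3,5], [2,4,5]

Hence C_0 ≅ Z^6, C_1 ≅ Z^12, C_2 ≅ Z^8.

∂_1: C_1 → C_0 maps an edge to its endpoints' difference, ∂[p,q] = q − p. For instance
  ∂[2,3] = [3] − [2].
As a 6×12 matrix over Z this has rank 5, with invariant factors (1,1,1,1,1).

The boundary map ∂_2: C_2 → C_1 sends each 2-simplex [p,q,r] to [q,r] − [p,r] + [p,q]. For instance
  ∂[2,4,5] = [4,5] − [2,5] + [2,4],
  ∂[0,2,3] = [2,3] − [0,3] + [0,2].
The resulting 12×8 matrix has rank 7, and its Smith normal form has invariant factors (1,1,1,1,1,1,1).

Reading off H_k = ker ∂_k / im ∂_{k+1}:

  H_0: rank C_0 − rank ∂_1 = 6 − 5 = 1, and the invariant factors of ∂_1 are all 1, so H_0 ≅ Z.
  H_1: rank ker ∂_1 − rank ∂_2 = (12 − 5) − 7 = 0, and the invariant factors of ∂_2 are all 1, so H_1 ≅ 0.
  H_2: rank ker ∂_2 − rank ∂_3 = (8 − 7) − 0 = 1, and there is no ∂_3, so H_2 ≅ Z.

As a check, the Euler characteristic is 6 − 12 + 8 = 2, which agrees with 1 − 0 + 1 = 2.
(K is a triangulation of the 2-sphere S^2.)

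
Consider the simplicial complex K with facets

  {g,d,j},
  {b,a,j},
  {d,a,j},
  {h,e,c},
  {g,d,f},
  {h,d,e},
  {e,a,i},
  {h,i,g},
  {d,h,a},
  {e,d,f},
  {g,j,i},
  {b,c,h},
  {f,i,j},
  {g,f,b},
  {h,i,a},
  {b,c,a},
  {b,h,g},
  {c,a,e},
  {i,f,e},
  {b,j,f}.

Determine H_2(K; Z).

H_2 = 0.

Order the vertices as a < b < c < d < e < f < g < h < i < j. Listing each simplex with vertices in this order, K has dimension 2 with simplices:

  0-simplices (10): a, b, c, d, e, f, g, h, i, j
  1-simplices (30): ab, ac, ad, ae, ah, ai, aj, bc, bf, bg, bh, bj, ce, ch, de, df, dg, dh, dj, ef, eh, ei, fg, fi, fj, gh, gi, gj, hi, ij
  2-simplices (20): abc, abj, ace, adh, adj, aei, ahi, bch, bfg, bfj, bgh, ceh, def, deh, dfg, dgj, efi, fij, ghi, gij

giving chain groups C_0 ≅ Z^10, C_1 ≅ Z^30, C_2 ≅ Z^20.

The boundary map ∂_1: C_1 → C_0 is given by ∂[p,q] = [q] − [p].
This gives a 10×30 integer matrix of rank 9; reducing to Smith normal form yields diagonal entries (1,1,1,1,1,1,1,1,1).

∂_2: C_2 → C_1 sends each 2-simplex [p,q,r] to [q,r] − [p,r] + [p,q]. For instance
  ∂abc = bc − ac + ab,
  ∂abj = bj − aj + ab.
As a 30×20 matrix over Z this has rank 20, with invariant factors (1,1,1,1,1,1,1,1,1,1,1,1,1,1,1,1,1,1,1,2).

Computing H_k = (kernel of ∂_k) / (image of ∂_{k+1}):

  H_2: rank ker ∂_2 − rank ∂_3 = (20 − 20) − 0 = 0, and there is no ∂_3, so H_2 ≅ 0.

(K is a triangulation of the Klein bottle.)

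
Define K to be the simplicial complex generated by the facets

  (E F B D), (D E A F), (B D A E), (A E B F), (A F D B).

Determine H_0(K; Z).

H_0 ≅ Z.

Fix the vertex order A < B < D < E < F and write every simplex with vertices in increasing order. Then dim K = 3 and the simplices of K are:

  0-simplices (5): A, B, D, E, F
  1-simplices (10): AB, AD, AE, AF, BD, BE, BF, DE, DF, EF
  2-simplices (10): ABD, ABE, ABF, ADE, ADF, AEF, BDE, BDF, BEF, DEF
  3-simplices (5): ABDE, ABDF, ABEF, ADEF, BDEF

so the chain groups are C_0 ≅ Z^5, C_1 ≅ Z^10, C_2 ≅ Z^10, C_3 ≅ Z^5.

The boundary map ∂_1: C_1 → C_0 sends each edge [p,q] (with p < q) to q − p. For instance
  ∂DE = E − D.
The resulting 5×10 matrix has rank 4, and its Smith normal form has invariant factors (1,1,1,1).

Boundary ∂_2: C_2 → C_1 sends each 2-simplex [p,q,r] to [q,r] − [p,r] + [p,q]. For instance
  ∂BDF = DF − BF + BD,
  ∂ABF = BF − AF + AB.
The 10×10 boundary matrix has rank 6 and Smith normal form diag(1,1,1,1,1,1).

The boundary map ∂_3: C_3 → C_2 sends each 3-simplex σ to the alternating sum Σ_i (−1)^i (σ with its i-th vertex removed). For instance
  ∂ABEF = BEF − AEF + ABF − ABE,
  ∂BDEF = DEF − BEF + BDF − BDE.
As a 10×5 matrix over Z this has rank 4, with invariant factors (1,1,1,1).

Computing H_k = (kernel of ∂_k) / (image of ∂_{k+1}):

  H_0: rank C_0 − rank ∂_1 = 5 − 4 = 1, and the invariant factors of ∂_1 are all 1, so H_0 ≅ Z.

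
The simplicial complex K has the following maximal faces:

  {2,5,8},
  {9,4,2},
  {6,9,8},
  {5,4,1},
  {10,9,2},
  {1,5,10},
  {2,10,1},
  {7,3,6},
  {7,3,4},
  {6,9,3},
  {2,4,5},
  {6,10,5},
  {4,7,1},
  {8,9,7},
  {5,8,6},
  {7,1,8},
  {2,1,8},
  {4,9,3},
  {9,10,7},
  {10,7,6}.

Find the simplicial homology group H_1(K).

Order the vertices as 1 < 2 < 3 < 4 < 5 < 6 < 7 < 8 < 9 < 10. Listing each simplex with vertices in this order, K has dimension 2 with simplices:

  0-simplices (10): [1], [2], [3], [4], [5], [6], [7], [8], [9], [10]
  1-simplices (30): (30 of them)
  2-simplices (20): (20 of them)

Hence C_0 ≅ Z^10, C_1 ≅ Z^30, C_2 ≅ Z^20.

∂_1: C_1 → C_0 maps an edge to its endpoints' difference, ∂[p,q] = q − p.
The 10×30 boundary matrix has rank 9 and Smith normal form diag(1,1,1,1,1,1,1,1,1).

Boundary ∂_2: C_2 → C_1 maps a triangle to the signed sum of its edges. For instance
  ∂[3,4,7] = [4,7] − [3,7] + [3,4],
  ∂[1,7,8] = [7,8] − [1,8] + [1,7].
The 30×20 boundary matrix has rank 20 and Smith normal form diag(1,1,1,1,1,1,1,1,1,1,1,1,1,1,1,1,1,1,1,2).

Now H_k = ker ∂_k / im ∂_{k+1}, so:

  H_1: rank ker ∂_1 − rank ∂_2 = (30 − 9) − 20 = 1, and ∂_2 has invariant factor 2 > 1, so H_1 ≅ Z ⊕ Z_2.

(K is a triangulation of the Klein bottle.)

H_1 ≅ Z ⊕ Z_2.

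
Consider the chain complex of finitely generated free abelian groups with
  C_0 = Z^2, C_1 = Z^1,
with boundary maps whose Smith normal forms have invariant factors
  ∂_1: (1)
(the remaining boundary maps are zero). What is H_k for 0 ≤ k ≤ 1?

H_0: b_0 = 2 − 0 − 1 = 1; torsion from ∂_1 factors > 1: none. So H_0 = Z.
H_1: b_1 = 1 − 1 − 0 = 0; torsion from ∂_2 factors > 1: none. So H_1 = 0.

H_0 = Z,  H_1 = 0.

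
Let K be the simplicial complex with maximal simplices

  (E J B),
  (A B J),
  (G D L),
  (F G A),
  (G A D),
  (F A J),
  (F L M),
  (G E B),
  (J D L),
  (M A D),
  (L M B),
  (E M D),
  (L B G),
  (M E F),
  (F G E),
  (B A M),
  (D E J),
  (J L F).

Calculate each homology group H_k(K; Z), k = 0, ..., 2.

Take the total order A < B < D < E < F < G < J < L < M on the vertex set. Then K (dimension 2) consists of the simplices:

  0-simplices (9): A, B, D, E, F, G, J, L, M
  1-simplices (27): AB, AD, AF, AG, AJ, AM, BE, BG, BJ, BL, BM, DE, DG, DJ, DL, DM, EF, EG, EJ, EM, FG, FJ, FL, FM, GL, JL, LM
  2-simplices (18): ABJ, ABM, ADG, ADM, AFG, AFJ, BEG, BEJ, BGL, BLM, DEJ, DEM, DGL, DJL, EFG, EFM, FJL, FLM

Hence C_0 ≅ Z^9, C_1 ≅ Z^27, C_2 ≅ Z^18.

∂_1: C_1 → C_0 sends each edge [p,q] (with p < q) to q − p. For instance
  ∂DJ = J − D.
As a 9×27 matrix over Z this has rank 8, with invariant factors (1,1,1,1,1,1,1,1).

∂_2: C_2 → C_1 maps a triangle to the signed sum of its edges. For instance
  ∂AFJ = FJ − AJ + AF,
  ∂DEJ = EJ − DJ + DE.
As a 27×18 matrix over Z this has rank 17, with invariant factors (1,1,1,1,1,1,1,1,1,1,1,1,1,1,1,1,1).

From H_k ≅ ker(∂_k) / im(∂_{k+1}) we obtain:

  H_0: rank C_0 − rank ∂_1 = 9 − 8 = 1, and the invariant factors of ∂_1 are all 1, so H_0 ≅ Z.
  H_1: rank ker ∂_1 − rank ∂_2 = (27 − 8) − 17 = 2, and the invariant factors of ∂_2 are all 1, so H_1 ≅ Z^2.
  H_2: rank ker ∂_2 − rank ∂_3 = (18 − 17) − 0 = 1, and there is no ∂_3, so H_2 ≅ Z.

As a check, the Euler characteristic is 9 − 27 + 18 = 0, which agrees with 1 − 2 + 1 = 0.

H_0 = Z,  H_1 = Z^2,  H_2 = Z.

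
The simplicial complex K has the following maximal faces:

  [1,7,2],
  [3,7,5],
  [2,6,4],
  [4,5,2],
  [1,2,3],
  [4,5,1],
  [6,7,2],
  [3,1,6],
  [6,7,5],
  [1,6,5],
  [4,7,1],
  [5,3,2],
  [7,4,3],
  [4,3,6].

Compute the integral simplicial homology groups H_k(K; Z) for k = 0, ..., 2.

H_0 ≅ Z,  H_1 ≅ Z^2,  H_2 ≅ Z.

We work with the vertex ordering 1 < 2 < 3 < 4 < 5 < 6 < 7. The simplices of K, each written with vertices in increasing order, are:

  0-simplices (7): [1], [2], [3], [4], [5], [6], [7]
  1-simplices (21): [1,2], [1,3], [1,4], [1,5], [1,6], [1,7], [2,3], [2,4], [2,5], [2,6], [2,7], [3,4], [3,5], [3,6], [3,7], [4,5], [4,6], [4,7], [5,6], [5,7], [6,7]
  2-simplices (14): [1,2,3], [1,2,7], [1,3,6], [1,4,5], [1,4,7], [1,5,6], [2,3,5], [2,4,5], [2,4,6], [2,6,7], [3,4,6], [3,4,7], [3,5,7], [5,6,7]

so the chain groups are C_0 ≅ Z^7, C_1 ≅ Z^21, C_2 ≅ Z^14.

∂_1: C_1 → C_0 maps an edge to its endpoints' difference, ∂[p,q] = q − p.
As a 7×21 matrix over Z this has rank 6, with invariant factors (1,1,1,1,1,1).

Boundary ∂_2: C_2 → C_1 maps a triangle to the signed sum of its edges. For instance
  ∂[1,5,6] = [5,6] − [1,6] + [1,5],
  ∂[1,2,7] = [2,7] − [1,7] + [1,2].
As a 21×14 matrix over Z this has rank 13, with invariant factors (1,1,1,1,1,1,1,1,1,1,1,1,1).

Computing H_k = (kernel of ∂_k) / (image of ∂_{k+1}):

  H_0: rank C_0 − rank ∂_1 = 7 − 6 = 1, and the invariant factors of ∂_1 are all 1, so H_0 = Z.
  H_1: rank ker ∂_1 − rank ∂_2 = (21 − 6) − 13 = 2, and the invariant factors of ∂_2 are all 1, so H_1 = Z^2.
  H_2: rank ker ∂_2 − rank ∂_3 = (14 − 13) − 0 = 1, and there is no ∂_3, so H_2 = Z.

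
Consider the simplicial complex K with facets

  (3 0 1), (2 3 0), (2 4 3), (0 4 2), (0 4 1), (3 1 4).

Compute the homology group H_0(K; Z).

Take the total order 0 < 1 < 2 < 3 < 4 on the vertex set. Then K (dimension 2) consists of the simplices:

  0-simplices (5): [0], [1], [2], [3], [4]
  1-simplices (9): [0,1], [0,2], [0,3], [0,4], [1,3], [1,4], [2,3], [2,4], [3,4]
  2-simplices (6): [0,1,3], [0,1,4], [0,2,3], [0,2,4], [1,3,4], [2,3,4]

Hence C_0 ≅ Z^5, C_1 ≅ Z^9, C_2 ≅ Z^6.

Boundary ∂_1: C_1 → C_0 maps an edge to its endpoints' difference, ∂[p,q] = q − p. For instance
  ∂[0,2] = [2] − [0].
This gives a 5×9 integer matrix of rank 4; reducing to Smith normal form yields diagonal entries (1,1,1,1).

Boundary ∂_2: C_2 → C_1 sends each 2-simplex [p,q,r] to [q,r] − [p,r] + [p,q]. For instance
  ∂[2,3,4] = [3,4] − [2,4] + [2,3],
  ∂[1,3,4] = [3,4] − [1,4] + [1,3].
The 9×6 boundary matrix has rank 5 and Smith normal form diag(1,1,1,1,1).

Now H_k = ker ∂_k / im ∂_{k+1}, so:

  H_0: rank C_0 − rank ∂_1 = 5 − 4 = 1, and the invariant factors of ∂_1 are all 1, so H_0 = Z.

H_0 ≅ Z.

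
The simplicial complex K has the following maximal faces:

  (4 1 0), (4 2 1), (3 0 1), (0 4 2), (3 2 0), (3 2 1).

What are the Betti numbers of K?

b_0 = 1, b_1 = 0, b_2 = 1.

Fix the vertex order 0 < 1 < 2 < 3 < 4 and write every simplex with vertices in increasing order. Then dim K = 2 and the simplices of K are:

  0-simplices (5): [0], [1], [2], [3], [4]
  1-simplices (9): [0,1], [0,2], [0,3], [0,4], [1,2], [1,3], [1,4], [2,3], [2,4]
  2-simplices (6): [0,1,3], [0,1,4], [0,2,3], [0,2,4], [1,2,3], [1,2,4]

giving chain groups C_0 ≅ Z^5, C_1 ≅ Z^9, C_2 ≅ Z^6.

∂_1: C_1 → C_0 maps an edge to its endpoints' difference, ∂[p,q] = q − p. For instance
  ∂[2,4] = [4] − [2].
The resulting 5×9 matrix has rank 4, and its Smith normal form has invariant factors (1,1,1,1).

Boundary ∂_2: C_2 → C_1 acts by ∂[p,q,r] = [q,r] − [p,r] + [p,q]. For instance
  ∂[0,1,4] = [1,4] − [0,4] + [0,1],
  ∂[1,2,3] = [2,3] − [1,3] + [1,2].
This gives a 9×6 integer matrix of rank 5; reducing to Smith normal form yields diagonal entries (1,1,1,1,1).

Now H_k = ker ∂_k / im ∂_{k+1}, so:

  H_0: rank C_0 − rank ∂_1 = 5 − 4 = 1, and the invariant factors of ∂_1 are all 1, so H_0 ≅ Z.
  H_1: rank ker ∂_1 − rank ∂_2 = (9 − 4) − 5 = 0, and the invariant factors of ∂_2 are all 1, so H_1 ≅ 0.
  H_2: rank ker ∂_2 − rank ∂_3 = (6 − 5) − 0 = 1, and there is no ∂_3, so H_2 ≅ Z.

Hence the Betti numbers are b_0 = 1, b_1 = 0, b_2 = 1.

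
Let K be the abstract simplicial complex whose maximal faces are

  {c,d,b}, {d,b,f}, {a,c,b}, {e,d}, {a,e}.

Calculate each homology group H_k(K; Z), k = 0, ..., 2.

H_0 = Z,  H_1 = Z,  H_2 = 0.

Fix the vertex order a < b < c < d < e < f and write every simplex with vertices in increasing order. Then dim K = 2 and the simplices of K are:

  0-simplices (6): a, b, c, d, e, f
  1-simplices (9): ab, ac, ae, bc, bd, bf, cd, de, df
  2-simplices (3): abc, bcd, bdf

so the chain groups are C_0 ≅ Z^6, C_1 ≅ Z^9, C_2 ≅ Z^3.

Boundary ∂_1: C_1 → C_0 is given by ∂[p,q] = [q] − [p]. For instance
  ∂bc = c − b.
This gives a 6×9 integer matrix of rank 5; reducing to Smith normal form yields diagonal entries (1,1,1,1,1).

The boundary map ∂_2: C_2 → C_1 acts by ∂[p,q,r] = [q,r] − [p,r] + [p,q]. For instance
  ∂bcd = cd − bd + bc,
  ∂bdf = df − bf + bd.
This gives a 9×3 integer matrix of rank 3; reducing to Smith normal form yields diagonal entries (1,1,1).

From H_k ≅ ker(∂_k) / im(∂_{k+1}) we obtain:

  H_0: rank C_0 − rank ∂_1 = 6 − 5 = 1, and the invariant factors of ∂_1 are all 1, so H_0 = Z.
  H_1: rank ker ∂_1 − rank ∂_2 = (9 − 5) − 3 = 1, and the invariant factors of ∂_2 are all 1, so H_1 = Z.
  H_2: rank ker ∂_2 − rank ∂_3 = (3 − 3) − 0 = 0, and there is no ∂_3, so H_2 = 0.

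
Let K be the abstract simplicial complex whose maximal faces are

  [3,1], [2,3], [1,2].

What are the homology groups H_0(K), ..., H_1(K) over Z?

Fix the vertex order 1 < 2 < 3 and write every simplex with vertices in increasing order. Then dim K = 1 and the simplices of K are:

  0-simplices (3): [1], [2], [3]
  1-simplices (3): [1,2], [1,3], [2,3]

so the chain groups are C_0 ≅ Z^3, C_1 ≅ Z^3.

The boundary map ∂_1: C_1 → C_0 maps an edge to its endpoints' difference, ∂[p,q] = q − p. For instance
  ∂[1,3] = [3] − [1].
The 3×3 boundary matrix has rank 2 and Smith normal form diag(1,1).

From H_k ≅ ker(∂_k) / im(∂_{k+1}) we obtain:

  H_0: rank C_0 − rank ∂_1 = 3 − 2 = 1, and the invariant factors of ∂_1 are all 1, so H_0 ≅ Z.
  H_1: rank ker ∂_1 − rank ∂_2 = (3 − 2) − 0 = 1, and there is no ∂_2, so H_1 ≅ Z.

As a check, the Euler characteristic is 3 − 3 = 0, which agrees with 1 − 1 = 0.

H_0 = Z,  H_1 = Z.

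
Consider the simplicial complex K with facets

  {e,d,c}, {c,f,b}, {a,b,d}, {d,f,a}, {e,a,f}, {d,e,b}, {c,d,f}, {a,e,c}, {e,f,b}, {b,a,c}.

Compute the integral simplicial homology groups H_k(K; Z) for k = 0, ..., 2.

H_0 = Z,  H_1 = Z_2,  H_2 = 0.

Order the vertices as a < b < c < d < e < f. Listing each simplex with vertices in this order, K has dimension 2 with simplices:

  0-simplices (6): a, b, c, d, e, f
  1-simplices (15): ab, ac, ad, ae, af, bc, bd, be, bf, cd, ce, cf, de, df, ef
  2-simplices (10): abc, abd, ace, adf, aef, bcf, bde, bef, cde, cdf

giving chain groups C_0 ≅ Z^6, C_1 ≅ Z^15, C_2 ≅ Z^10.

Boundary ∂_1: C_1 → C_0 is given by ∂[p,q] = [q] − [p]. For instance
  ∂af = f − a.
As a 6×15 matrix over Z this has rank 5, with invariant factors (1,1,1,1,1).

∂_2: C_2 → C_1 maps a triangle to the signed sum of its edges. For instance
  ∂ace = ce − ae + ac,
  ∂cde = de − ce + cd.
The resulting 15×10 matrix has rank 10, and its Smith normal form has invariant factors (1,1,1,1,1,1,1,1,1,2).

From H_k ≅ ker(∂_k) / im(∂_{k+1}) we obtain:

  H_0: rank C_0 − rank ∂_1 = 6 − 5 = 1, and the invariant factors of ∂_1 are all 1, so H_0 = Z.
  H_1: rank ker ∂_1 − rank ∂_2 = (15 − 5) − 10 = 0, and ∂_2 has invariant factor 2 > 1, so H_1 = Z_2.
  H_2: rank ker ∂_2 − rank ∂_3 = (10 − 10) − 0 = 0, and there is no ∂_3, so H_2 = 0.

As a check, the Euler characteristic is 6 − 15 + 10 = 1, which agrees with 1 − 0 + 0 = 1.
(K is a triangulation of the real projective plane RP^2.)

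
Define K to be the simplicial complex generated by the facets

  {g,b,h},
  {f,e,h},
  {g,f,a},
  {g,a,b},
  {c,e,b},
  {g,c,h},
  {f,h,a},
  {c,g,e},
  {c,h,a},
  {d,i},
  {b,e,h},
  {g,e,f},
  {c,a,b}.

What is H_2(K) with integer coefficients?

Fix the vertex order a < b < c < d < e < f < g < h < i and write every simplex with vertices in increasing order. Then dim K = 2 and the simplices of K are:

  0-simplices (9): a, b, c, d, e, f, g, h, i
  1-simplices (19): ab, ac, af, ag, ah, bc, be, bg, bh, ce, cg, ch, di, ef, eg, eh, fg, fh, gh
  2-simplices (12): abc, abg, ach, afg, afh, bce, beh, bgh, ceg, cgh, efg, efh

so the chain groups are C_0 ≅ Z^9, C_1 ≅ Z^19, C_2 ≅ Z^12.

∂_1: C_1 → C_0 maps an edge to its endpoints' difference, ∂[p,q] = q − p. For instance
  ∂eg = g − e.
As a 9×19 matrix over Z this has rank 7, with invariant factors (1,1,1,1,1,1,1).

Boundary ∂_2: C_2 → C_1 acts by ∂[p,q,r] = [q,r] − [p,r] + [p,q]. For instance
  ∂cgh = gh − ch + cg,
  ∂beh = eh − bh + be.
As a 19×12 matrix over Z this has rank 12, with invariant factors (1,1,1,1,1,1,1,1,1,1,1,2).

Now H_k = ker ∂_k / im ∂_{k+1}, so:

  H_2: rank ker ∂_2 − rank ∂_3 = (12 − 12) − 0 = 0, and there is no ∂_3, so H_2 = 0.

H_2 ≅ 0.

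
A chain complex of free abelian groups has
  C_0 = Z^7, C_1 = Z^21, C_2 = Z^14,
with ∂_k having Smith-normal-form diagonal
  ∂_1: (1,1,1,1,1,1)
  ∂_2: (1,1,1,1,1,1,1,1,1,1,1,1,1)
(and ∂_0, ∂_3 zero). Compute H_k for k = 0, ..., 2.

H_0 ≅ Z,  H_1 ≅ Z^2,  H_2 ≅ Z.

H_0: b_0 = 7 − 0 − 6 = 1; torsion from ∂_1 factors > 1: none. So H_0 ≅ Z.
H_1: b_1 = 21 − 6 − 13 = 2; torsion from ∂_2 factors > 1: none. So H_1 ≅ Z^2.
H_2: b_2 = 14 − 13 − 0 = 1; torsion from ∂_3 factors > 1: none. So H_2 ≅ Z.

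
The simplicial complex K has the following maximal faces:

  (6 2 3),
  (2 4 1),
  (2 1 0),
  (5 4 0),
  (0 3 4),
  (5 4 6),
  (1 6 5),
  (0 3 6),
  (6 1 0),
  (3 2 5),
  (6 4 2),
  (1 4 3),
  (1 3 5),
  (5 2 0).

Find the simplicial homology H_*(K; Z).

H_0 = Z,  H_1 = Z^2,  H_2 = Z.

We work with the vertex ordering 0 < 1 < 2 < 3 < 4 < 5 < 6. The simplices of K, each written with vertices in increasing order, are:

  0-simplices (7): [0], [1], [2], [3], [4], [5], [6]
  1-simplices (21): [0,1], [0,2], [0,3], [0,4], [0,5], [0,6], [1,2], [1,3], [1,4], [1,5], [1,6], [2,3], [2,4], [2,5], [2,6], [3,4], [3,5], [3,6], [4,5], [4,6], [5,6]
  2-simplices (14): [0,1,2], [0,1,6], [0,2,5], [0,3,4], [0,3,6], [0,4,5], [1,2,4], [1,3,4], [1,3,5], [1,5,6], [2,3,5], [2,3,6], [2,4,6], [4,5,6]

giving chain groups C_0 ≅ Z^7, C_1 ≅ Z^21, C_2 ≅ Z^14.

The boundary map ∂_1: C_1 → C_0 maps an edge to its endpoints' difference, ∂[p,q] = q − p.
This gives a 7×21 integer matrix of rank 6; reducing to Smith normal form yields diagonal entries (1,1,1,1,1,1).

The boundary map ∂_2: C_2 → C_1 sends each 2-simplex [p,q,r] to [q,r] − [p,r] + [p,q]. For instance
  ∂[0,4,5] = [4,5] − [0,5] + [0,4],
  ∂[0,3,4] = [3,4] − [0,4] + [0,3].
The resulting 21×14 matrix has rank 13, and its Smith normal form has invariant factors (1,1,1,1,1,1,1,1,1,1,1,1,1).

Reading off H_k = ker ∂_k / im ∂_{k+1}:

  H_0: rank C_0 − rank ∂_1 = 7 − 6 = 1, and the invariant factors of ∂_1 are all 1, so H_0 ≅ Z.
  H_1: rank ker ∂_1 − rank ∂_2 = (21 − 6) − 13 = 2, and the invariant factors of ∂_2 are all 1, so H_1 ≅ Z^2.
  H_2: rank ker ∂_2 − rank ∂_3 = (14 − 13) − 0 = 1, and there is no ∂_3, so H_2 ≅ Z.

As a check, the Euler characteristic is 7 − 21 + 14 = 0, which agrees with 1 − 2 + 1 = 0.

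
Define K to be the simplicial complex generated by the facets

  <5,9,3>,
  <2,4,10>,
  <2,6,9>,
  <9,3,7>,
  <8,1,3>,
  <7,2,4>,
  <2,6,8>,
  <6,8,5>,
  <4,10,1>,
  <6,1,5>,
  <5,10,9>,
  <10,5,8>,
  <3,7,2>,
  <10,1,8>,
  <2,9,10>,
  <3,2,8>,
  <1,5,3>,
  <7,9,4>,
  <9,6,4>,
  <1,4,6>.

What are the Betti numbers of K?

b_0 = 1, b_1 = 1, b_2 = 0.

Take the total order 1 < 2 < 3 < 4 < 5 < 6 < 7 < 8 < 9 < 10 on the vertex set. Then K (dimension 2) consists of the simplices:

  0-simplices (10): [1], [2], [3], [4], [5], [6], [7], [8], [9], [10]
  1-simplices (30): (30 of them)
  2-simplices (20): (20 of them)

so the chain groups are C_0 ≅ Z^10, C_1 ≅ Z^30, C_2 ≅ Z^20.

∂_1: C_1 → C_0 is given by ∂[p,q] = [q] − [p].
The 10×30 boundary matrix has rank 9 and Smith normal form diag(1,1,1,1,1,1,1,1,1).

Boundary ∂_2: C_2 → C_1 maps a triangle to the signed sum of its edges. For instance
  ∂[3,7,9] = [7,9] − [3,9] + [3,7],
  ∂[5,6,8] = [6,8] − [5,8] + [5,6].
The resulting 30×20 matrix has rank 20, and its Smith normal form has invariant factors (1,1,1,1,1,1,1,1,1,1,1,1,1,1,1,1,1,1,1,2).

Now H_k = ker ∂_k / im ∂_{k+1}, so:

  H_0: rank C_0 − rank ∂_1 = 10 − 9 = 1, and the invariant factors of ∂_1 are all 1, so H_0 ≅ Z.
  H_1: rank ker ∂_1 − rank ∂_2 = (30 − 9) − 20 = 1, and ∂_2 has invariant factor 2 > 1, so H_1 ≅ Z ⊕ Z/2Z.
  H_2: rank ker ∂_2 − rank ∂_3 = (20 − 20) − 0 = 0, and there is no ∂_3, so H_2 ≅ 0.

As a check, the Euler characteristic is 10 − 30 + 20 = 0, which agrees with 1 − 1 + 0 = 0.

Hence the Betti numbers are b_0 = 1, b_1 = 1, b_2 = 0.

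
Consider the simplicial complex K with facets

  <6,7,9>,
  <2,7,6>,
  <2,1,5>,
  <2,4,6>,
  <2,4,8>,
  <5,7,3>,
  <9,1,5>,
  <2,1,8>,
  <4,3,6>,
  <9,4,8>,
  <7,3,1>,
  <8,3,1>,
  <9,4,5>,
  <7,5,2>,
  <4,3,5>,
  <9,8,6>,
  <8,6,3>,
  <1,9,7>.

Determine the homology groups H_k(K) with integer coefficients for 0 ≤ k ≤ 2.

Fix the vertex order 1 < 2 < 3 < 4 < 5 < 6 < 7 < 8 < 9 and write every simplex with vertices in increasing order. Then dim K = 2 and the simplices of K are:

  0-simplices (9): [1], [2], [3], [4], [5], [6], [7], [8], [9]
  1-simplices (27): (27 of them)
  2-simplices (18): [1,2,5], [1,2,8], [1,3,7], [1,3,8], [1,5,9], [1,7,9], [2,4,6], [2,4,8], [2,5,7], [2,6,7], [3,4,5], [3,4,6], [3,5,7], [3,6,8], [4,5,9], [4,8,9], [6,7,9], [6,8,9]

so the chain groups are C_0 ≅ Z^9, C_1 ≅ Z^27, C_2 ≅ Z^18.

∂_1: C_1 → C_0 maps an edge to its endpoints' difference, ∂[p,q] = q − p.
The resulting 9×27 matrix has rank 8, and its Smith normal form has invariant factors (1,1,1,1,1,1,1,1).

Boundary ∂_2: C_2 → C_1 acts by ∂[p,q,r] = [q,r] − [p,r] + [p,q]. For instance
  ∂[4,5,9] = [5,9] − [4,9] + [4,5],
  ∂[1,2,8] = [2,8] − [1,8] + [1,2].
This gives a 27×18 integer matrix of rank 18; reducing to Smith normal form yields diagonal entries (1,1,1,1,1,1,1,1,1,1,1,1,1,1,1,1,1,2).

From H_k ≅ ker(∂_k) / im(∂_{k+1}) we obtain:

  H_0: rank C_0 − rank ∂_1 = 9 − 8 = 1, and the invariant factors of ∂_1 are all 1, so H_0 = Z.
  H_1: rank ker ∂_1 − rank ∂_2 = (27 − 8) − 18 = 1, and ∂_2 has invariant factor 2 > 1, so H_1 = Z × Z/2.
  H_2: rank ker ∂_2 − rank ∂_3 = (18 − 18) − 0 = 0, and there is no ∂_3, so H_2 = 0.

As a check, the Euler characteristic is 9 − 27 + 18 = 0, which agrees with 1 − 1 + 0 = 0.

H_0 = Z,  H_1 = Z × Z/2,  H_2 = 0.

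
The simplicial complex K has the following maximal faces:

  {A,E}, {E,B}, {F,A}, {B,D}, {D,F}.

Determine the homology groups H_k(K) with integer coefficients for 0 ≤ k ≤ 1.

H_0 ≅ Z,  H_1 ≅ Z.

We work with the vertex ordering A < B < D < E < F. The simplices of K, each written with vertices in increasing order, are:

  0-simplices (5): A, B, D, E, F
  1-simplices (5): AE, AF, BD, BE, DF

so the chain groups are C_0 ≅ Z^5, C_1 ≅ Z^5.

The boundary map ∂_1: C_1 → C_0 is given by ∂[p,q] = [q] − [p].
The 5×5 boundary matrix has rank 4 and Smith normal form diag(1,1,1,1).

Now H_k = ker ∂_k / im ∂_{k+1}, so:

  H_0: rank C_0 − rank ∂_1 = 5 − 4 = 1, and the invariant factors of ∂_1 are all 1, so H_0 ≅ Z.
  H_1: rank ker ∂_1 − rank ∂_2 = (5 − 4) − 0 = 1, and there is no ∂_2, so H_1 ≅ Z.

(K is a triangulation of the circle S^1.)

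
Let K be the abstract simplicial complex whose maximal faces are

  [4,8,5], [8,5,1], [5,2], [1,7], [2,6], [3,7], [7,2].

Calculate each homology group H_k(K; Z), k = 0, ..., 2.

H_0 = Z,  H_1 = Z,  H_2 = 0.

We work with the vertex ordering 1 < 2 < 3 < 4 < 5 < 6 < 7 < 8. The simplices of K, each written with vertices in increasing order, are:

  0-simplices (8): [1], [2], [3], [4], [5], [6], [7], [8]
  1-simplices (10): [1,5], [1,7], [1,8], [2,5], [2,6], [2,7], [3,7], [4,5], [4,8], [5,8]
  2-simplices (2): [1,5,8], [4,5,8]

Hence C_0 ≅ Z^8, C_1 ≅ Z^10, C_2 ≅ Z^2.

The boundary map ∂_1: C_1 → C_0 sends each edge [p,q] (with p < q) to q − p.
The resulting 8×10 matrix has rank 7, and its Smith normal form has invariant factors (1,1,1,1,1,1,1).

∂_2: C_2 → C_1 acts by ∂[p,q,r] = [q,r] − [p,r] + [p,q]. For instance
  ∂[4,5,8] = [5,8] − [4,8] + [4,5],
  ∂[1,5,8] = [5,8] − [1,8] + [1,5].
As a 10×2 matrix over Z this has rank 2, with invariant factors (1,1).

Computing H_k = (kernel of ∂_k) / (image of ∂_{k+1}):

  H_0: rank C_0 − rank ∂_1 = 8 − 7 = 1, and the invariant factors of ∂_1 are all 1, so H_0 = Z.
  H_1: rank ker ∂_1 − rank ∂_2 = (10 − 7) − 2 = 1, and the invariant factors of ∂_2 are all 1, so H_1 = Z.
  H_2: rank ker ∂_2 − rank ∂_3 = (2 − 2) − 0 = 0, and there is no ∂_3, so H_2 = 0.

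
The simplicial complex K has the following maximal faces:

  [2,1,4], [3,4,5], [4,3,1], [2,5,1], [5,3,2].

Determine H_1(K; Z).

H_1 = Z.

K has 5 vertices, 10 edges, 5 triangles.
rank ∂_1 = 4, rank ∂_2 = 5 ⇒ b_1 = 10 − 4 − 5 = 1; all invariant factors of ∂_2 are 1 so no torsion. So H_1 = Z.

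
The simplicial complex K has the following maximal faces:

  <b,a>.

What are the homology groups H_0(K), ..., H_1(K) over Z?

H_0 = Z,  H_1 = 0.

Take the total order a < b on the vertex set. Then K (dimension 1) consists of the simplices:

  0-simplices (2): a, b
  1-simplices (1): ab

Hence C_0 ≅ Z^2, C_1 ≅ Z^1.

∂_1: C_1 → C_0 sends each edge [p,q] (with p < q) to q − p. For instance
  ∂ab = b − a.
This gives a 2×1 integer matrix of rank 1; reducing to Smith normal form yields diagonal entries (1).

Computing H_k = (kernel of ∂_k) / (image of ∂_{k+1}):

  H_0: rank C_0 − rank ∂_1 = 2 − 1 = 1, and the invariant factors of ∂_1 are all 1, so H_0 = Z.
  H_1: rank ker ∂_1 − rank ∂_2 = (1 − 1) − 0 = 0, and there is no ∂_2, so H_1 = 0.

As a check, the Euler characteristic is 2 − 1 = 1, which agrees with 1 − 0 = 1.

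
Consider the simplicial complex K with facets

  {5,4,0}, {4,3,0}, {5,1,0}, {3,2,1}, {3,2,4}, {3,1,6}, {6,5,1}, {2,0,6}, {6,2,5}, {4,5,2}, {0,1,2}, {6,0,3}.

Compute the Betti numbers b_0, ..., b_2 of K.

Order the vertices as 0 < 1 < 2 < 3 < 4 < 5 < 6. Listing each simplex with vertices in this order, K has dimension 2 with simplices:

  0-simplices (7): [0], [1], [2], [3], [4], [5], [6]
  1-simplices (18): [0,1], [0,2], [0,3], [0,4], [0,5], [0,6], [1,2], [1,3], [1,5], [1,6], [2,3], [2,4], [2,5], [2,6], [3,4], [3,6], [4,5], [5,6]
  2-simplices (12): [0,1,2], [0,1,5], [0,2,6], [0,3,4], [0,3,6], [0,4,5], [1,2,3], [1,3,6], [1,5,6], [2,3,4], [2,4,5], [2,5,6]

so the chain groups are C_0 ≅ Z^7, C_1 ≅ Z^18, C_2 ≅ Z^12.

Boundary ∂_1: C_1 → C_0 maps an edge to its endpoints' difference, ∂[p,q] = q − p. For instance
  ∂[5,6] = [6] − [5].
As a 7×18 matrix over Z this has rank 6, with invariant factors (1,1,1,1,1,1).

∂_2: C_2 → C_1 maps a triangle to the signed sum of its edges. For instance
  ∂[1,2,3] = [2,3] − [1,3] + [1,2],
  ∂[2,3,4] = [3,4] − [2,4] + [2,3].
This gives a 18×12 integer matrix of rank 12; reducing to Smith normal form yields diagonal entries (1,1,1,1,1,1,1,1,1,1,1,2).

Computing H_k = (kernel of ∂_k) / (image of ∂_{k+1}):

  H_0: rank C_0 − rank ∂_1 = 7 − 6 = 1, and the invariant factors of ∂_1 are all 1, so H_0 = Z.
  H_1: rank ker ∂_1 − rank ∂_2 = (18 − 6) − 12 = 0, and ∂_2 has invariant factor 2 > 1, so H_1 = Z/2Z.
  H_2: rank ker ∂_2 − rank ∂_3 = (12 − 12) − 0 = 0, and there is no ∂_3, so H_2 = 0.

Hence the Betti numbers are b_0 = 1, b_1 = 0, b_2 = 0.

b_0 = 1, b_1 = 0, b_2 = 0.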